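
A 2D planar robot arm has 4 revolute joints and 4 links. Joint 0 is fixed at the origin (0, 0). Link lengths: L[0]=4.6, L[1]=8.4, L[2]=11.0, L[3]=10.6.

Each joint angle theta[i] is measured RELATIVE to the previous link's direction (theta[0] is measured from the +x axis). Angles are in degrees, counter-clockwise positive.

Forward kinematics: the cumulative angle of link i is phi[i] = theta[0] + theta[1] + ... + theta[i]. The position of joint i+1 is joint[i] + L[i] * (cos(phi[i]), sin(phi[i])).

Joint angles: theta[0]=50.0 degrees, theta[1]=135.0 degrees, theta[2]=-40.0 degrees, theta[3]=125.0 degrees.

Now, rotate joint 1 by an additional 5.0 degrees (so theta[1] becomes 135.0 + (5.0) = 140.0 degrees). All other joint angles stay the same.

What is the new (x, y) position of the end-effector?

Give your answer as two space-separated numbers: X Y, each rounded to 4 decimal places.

joint[0] = (0.0000, 0.0000)  (base)
link 0: phi[0] = 50 = 50 deg
  cos(50 deg) = 0.6428, sin(50 deg) = 0.7660
  joint[1] = (0.0000, 0.0000) + 4.6 * (0.6428, 0.7660) = (0.0000 + 2.9568, 0.0000 + 3.5238) = (2.9568, 3.5238)
link 1: phi[1] = 50 + 140 = 190 deg
  cos(190 deg) = -0.9848, sin(190 deg) = -0.1736
  joint[2] = (2.9568, 3.5238) + 8.4 * (-0.9848, -0.1736) = (2.9568 + -8.2724, 3.5238 + -1.4586) = (-5.3156, 2.0652)
link 2: phi[2] = 50 + 140 + -40 = 150 deg
  cos(150 deg) = -0.8660, sin(150 deg) = 0.5000
  joint[3] = (-5.3156, 2.0652) + 11 * (-0.8660, 0.5000) = (-5.3156 + -9.5263, 2.0652 + 5.5000) = (-14.8418, 7.5652)
link 3: phi[3] = 50 + 140 + -40 + 125 = 275 deg
  cos(275 deg) = 0.0872, sin(275 deg) = -0.9962
  joint[4] = (-14.8418, 7.5652) + 10.6 * (0.0872, -0.9962) = (-14.8418 + 0.9239, 7.5652 + -10.5597) = (-13.9180, -2.9945)
End effector: (-13.9180, -2.9945)

Answer: -13.9180 -2.9945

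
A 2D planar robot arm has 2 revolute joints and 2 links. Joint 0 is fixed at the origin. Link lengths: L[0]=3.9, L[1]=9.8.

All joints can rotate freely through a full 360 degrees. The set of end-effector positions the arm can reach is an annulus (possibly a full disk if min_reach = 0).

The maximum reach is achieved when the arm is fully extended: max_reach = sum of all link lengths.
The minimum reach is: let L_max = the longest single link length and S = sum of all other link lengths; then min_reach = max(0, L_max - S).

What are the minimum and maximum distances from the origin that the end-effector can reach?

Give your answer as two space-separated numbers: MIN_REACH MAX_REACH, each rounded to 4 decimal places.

Answer: 5.9000 13.7000

Derivation:
Link lengths: [3.9, 9.8]
max_reach = 3.9 + 9.8 = 13.7
L_max = max([3.9, 9.8]) = 9.8
S (sum of others) = 13.7 - 9.8 = 3.9
min_reach = max(0, 9.8 - 3.9) = max(0, 5.9) = 5.9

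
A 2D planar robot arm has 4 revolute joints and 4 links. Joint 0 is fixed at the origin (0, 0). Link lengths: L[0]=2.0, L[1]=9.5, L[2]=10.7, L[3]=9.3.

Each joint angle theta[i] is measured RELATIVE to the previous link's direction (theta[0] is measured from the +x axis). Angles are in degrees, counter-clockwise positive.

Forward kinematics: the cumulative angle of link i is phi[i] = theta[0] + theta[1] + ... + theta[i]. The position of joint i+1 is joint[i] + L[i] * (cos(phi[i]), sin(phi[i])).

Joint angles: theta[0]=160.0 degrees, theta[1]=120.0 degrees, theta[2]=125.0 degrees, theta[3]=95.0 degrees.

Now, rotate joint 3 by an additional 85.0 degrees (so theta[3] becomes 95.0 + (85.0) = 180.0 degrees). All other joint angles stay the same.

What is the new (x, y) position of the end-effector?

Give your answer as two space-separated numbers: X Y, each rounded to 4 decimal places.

Answer: 0.7602 -7.6817

Derivation:
joint[0] = (0.0000, 0.0000)  (base)
link 0: phi[0] = 160 = 160 deg
  cos(160 deg) = -0.9397, sin(160 deg) = 0.3420
  joint[1] = (0.0000, 0.0000) + 2 * (-0.9397, 0.3420) = (0.0000 + -1.8794, 0.0000 + 0.6840) = (-1.8794, 0.6840)
link 1: phi[1] = 160 + 120 = 280 deg
  cos(280 deg) = 0.1736, sin(280 deg) = -0.9848
  joint[2] = (-1.8794, 0.6840) + 9.5 * (0.1736, -0.9848) = (-1.8794 + 1.6497, 0.6840 + -9.3557) = (-0.2297, -8.6716)
link 2: phi[2] = 160 + 120 + 125 = 405 deg
  cos(405 deg) = 0.7071, sin(405 deg) = 0.7071
  joint[3] = (-0.2297, -8.6716) + 10.7 * (0.7071, 0.7071) = (-0.2297 + 7.5660, -8.6716 + 7.5660) = (7.3363, -1.1056)
link 3: phi[3] = 160 + 120 + 125 + 180 = 585 deg
  cos(585 deg) = -0.7071, sin(585 deg) = -0.7071
  joint[4] = (7.3363, -1.1056) + 9.3 * (-0.7071, -0.7071) = (7.3363 + -6.5761, -1.1056 + -6.5761) = (0.7602, -7.6817)
End effector: (0.7602, -7.6817)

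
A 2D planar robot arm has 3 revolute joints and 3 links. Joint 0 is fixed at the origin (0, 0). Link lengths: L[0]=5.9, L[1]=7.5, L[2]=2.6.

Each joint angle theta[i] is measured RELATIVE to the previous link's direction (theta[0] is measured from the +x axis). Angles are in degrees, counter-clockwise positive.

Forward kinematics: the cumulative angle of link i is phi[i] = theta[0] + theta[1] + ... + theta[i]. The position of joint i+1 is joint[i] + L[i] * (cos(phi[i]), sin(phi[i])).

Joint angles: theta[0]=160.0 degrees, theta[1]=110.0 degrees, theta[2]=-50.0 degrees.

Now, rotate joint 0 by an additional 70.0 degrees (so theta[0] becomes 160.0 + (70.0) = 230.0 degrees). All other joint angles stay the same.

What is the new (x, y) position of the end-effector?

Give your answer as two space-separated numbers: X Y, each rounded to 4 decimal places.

joint[0] = (0.0000, 0.0000)  (base)
link 0: phi[0] = 230 = 230 deg
  cos(230 deg) = -0.6428, sin(230 deg) = -0.7660
  joint[1] = (0.0000, 0.0000) + 5.9 * (-0.6428, -0.7660) = (0.0000 + -3.7924, 0.0000 + -4.5197) = (-3.7924, -4.5197)
link 1: phi[1] = 230 + 110 = 340 deg
  cos(340 deg) = 0.9397, sin(340 deg) = -0.3420
  joint[2] = (-3.7924, -4.5197) + 7.5 * (0.9397, -0.3420) = (-3.7924 + 7.0477, -4.5197 + -2.5652) = (3.2552, -7.0848)
link 2: phi[2] = 230 + 110 + -50 = 290 deg
  cos(290 deg) = 0.3420, sin(290 deg) = -0.9397
  joint[3] = (3.2552, -7.0848) + 2.6 * (0.3420, -0.9397) = (3.2552 + 0.8893, -7.0848 + -2.4432) = (4.1445, -9.5280)
End effector: (4.1445, -9.5280)

Answer: 4.1445 -9.5280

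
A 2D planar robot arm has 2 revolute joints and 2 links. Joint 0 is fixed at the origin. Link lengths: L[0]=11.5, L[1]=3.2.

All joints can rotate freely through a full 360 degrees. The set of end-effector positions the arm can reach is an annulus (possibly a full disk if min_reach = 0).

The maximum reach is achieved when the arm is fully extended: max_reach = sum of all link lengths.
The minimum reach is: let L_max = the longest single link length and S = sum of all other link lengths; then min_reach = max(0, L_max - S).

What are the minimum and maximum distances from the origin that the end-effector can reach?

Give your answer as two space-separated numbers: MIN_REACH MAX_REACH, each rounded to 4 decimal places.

Answer: 8.3000 14.7000

Derivation:
Link lengths: [11.5, 3.2]
max_reach = 11.5 + 3.2 = 14.7
L_max = max([11.5, 3.2]) = 11.5
S (sum of others) = 14.7 - 11.5 = 3.2
min_reach = max(0, 11.5 - 3.2) = max(0, 8.3) = 8.3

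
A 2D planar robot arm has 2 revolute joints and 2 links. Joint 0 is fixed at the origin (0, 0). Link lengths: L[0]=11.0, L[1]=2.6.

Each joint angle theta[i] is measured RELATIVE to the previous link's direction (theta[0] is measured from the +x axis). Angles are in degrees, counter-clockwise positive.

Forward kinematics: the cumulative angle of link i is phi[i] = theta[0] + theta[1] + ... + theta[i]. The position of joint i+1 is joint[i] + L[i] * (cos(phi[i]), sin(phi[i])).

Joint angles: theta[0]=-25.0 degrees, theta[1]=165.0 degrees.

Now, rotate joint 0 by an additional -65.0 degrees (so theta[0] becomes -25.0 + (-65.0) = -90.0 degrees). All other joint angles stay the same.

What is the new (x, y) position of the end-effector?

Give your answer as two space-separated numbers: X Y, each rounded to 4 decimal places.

joint[0] = (0.0000, 0.0000)  (base)
link 0: phi[0] = -90 = -90 deg
  cos(-90 deg) = 0.0000, sin(-90 deg) = -1.0000
  joint[1] = (0.0000, 0.0000) + 11 * (0.0000, -1.0000) = (0.0000 + 0.0000, 0.0000 + -11.0000) = (0.0000, -11.0000)
link 1: phi[1] = -90 + 165 = 75 deg
  cos(75 deg) = 0.2588, sin(75 deg) = 0.9659
  joint[2] = (0.0000, -11.0000) + 2.6 * (0.2588, 0.9659) = (0.0000 + 0.6729, -11.0000 + 2.5114) = (0.6729, -8.4886)
End effector: (0.6729, -8.4886)

Answer: 0.6729 -8.4886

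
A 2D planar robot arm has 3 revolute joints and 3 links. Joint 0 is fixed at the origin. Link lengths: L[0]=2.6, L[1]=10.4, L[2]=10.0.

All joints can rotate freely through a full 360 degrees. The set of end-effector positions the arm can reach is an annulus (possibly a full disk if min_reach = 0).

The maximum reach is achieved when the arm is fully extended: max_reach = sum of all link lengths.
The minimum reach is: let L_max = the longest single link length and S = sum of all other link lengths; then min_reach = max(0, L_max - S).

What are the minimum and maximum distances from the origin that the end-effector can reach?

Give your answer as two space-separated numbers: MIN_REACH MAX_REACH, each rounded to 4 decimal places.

Link lengths: [2.6, 10.4, 10.0]
max_reach = 2.6 + 10.4 + 10 = 23
L_max = max([2.6, 10.4, 10.0]) = 10.4
S (sum of others) = 23 - 10.4 = 12.6
min_reach = max(0, 10.4 - 12.6) = max(0, -2.2) = 0

Answer: 0.0000 23.0000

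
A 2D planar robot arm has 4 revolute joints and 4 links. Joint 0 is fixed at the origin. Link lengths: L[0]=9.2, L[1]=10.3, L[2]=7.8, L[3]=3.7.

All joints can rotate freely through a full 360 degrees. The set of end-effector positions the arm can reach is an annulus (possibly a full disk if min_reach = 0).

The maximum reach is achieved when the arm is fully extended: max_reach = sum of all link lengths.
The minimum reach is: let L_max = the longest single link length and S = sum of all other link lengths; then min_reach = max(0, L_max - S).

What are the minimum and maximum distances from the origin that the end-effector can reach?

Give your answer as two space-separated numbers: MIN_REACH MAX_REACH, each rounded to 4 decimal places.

Answer: 0.0000 31.0000

Derivation:
Link lengths: [9.2, 10.3, 7.8, 3.7]
max_reach = 9.2 + 10.3 + 7.8 + 3.7 = 31
L_max = max([9.2, 10.3, 7.8, 3.7]) = 10.3
S (sum of others) = 31 - 10.3 = 20.7
min_reach = max(0, 10.3 - 20.7) = max(0, -10.4) = 0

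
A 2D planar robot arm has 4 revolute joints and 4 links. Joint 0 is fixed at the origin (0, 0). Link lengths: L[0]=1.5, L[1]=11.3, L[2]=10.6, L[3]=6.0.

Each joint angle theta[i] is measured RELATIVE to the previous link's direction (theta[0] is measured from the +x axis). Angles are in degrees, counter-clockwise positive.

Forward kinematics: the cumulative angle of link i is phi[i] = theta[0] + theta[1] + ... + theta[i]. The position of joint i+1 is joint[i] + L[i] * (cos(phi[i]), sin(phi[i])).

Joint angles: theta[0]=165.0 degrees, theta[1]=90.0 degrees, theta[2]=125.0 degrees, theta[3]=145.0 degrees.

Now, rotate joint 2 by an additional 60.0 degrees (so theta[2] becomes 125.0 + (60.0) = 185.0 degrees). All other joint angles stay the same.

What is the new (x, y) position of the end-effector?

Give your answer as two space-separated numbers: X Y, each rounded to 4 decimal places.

joint[0] = (0.0000, 0.0000)  (base)
link 0: phi[0] = 165 = 165 deg
  cos(165 deg) = -0.9659, sin(165 deg) = 0.2588
  joint[1] = (0.0000, 0.0000) + 1.5 * (-0.9659, 0.2588) = (0.0000 + -1.4489, 0.0000 + 0.3882) = (-1.4489, 0.3882)
link 1: phi[1] = 165 + 90 = 255 deg
  cos(255 deg) = -0.2588, sin(255 deg) = -0.9659
  joint[2] = (-1.4489, 0.3882) + 11.3 * (-0.2588, -0.9659) = (-1.4489 + -2.9247, 0.3882 + -10.9150) = (-4.3735, -10.5267)
link 2: phi[2] = 165 + 90 + 185 = 440 deg
  cos(440 deg) = 0.1736, sin(440 deg) = 0.9848
  joint[3] = (-4.3735, -10.5267) + 10.6 * (0.1736, 0.9848) = (-4.3735 + 1.8407, -10.5267 + 10.4390) = (-2.5329, -0.0878)
link 3: phi[3] = 165 + 90 + 185 + 145 = 585 deg
  cos(585 deg) = -0.7071, sin(585 deg) = -0.7071
  joint[4] = (-2.5329, -0.0878) + 6 * (-0.7071, -0.7071) = (-2.5329 + -4.2426, -0.0878 + -4.2426) = (-6.7755, -4.3304)
End effector: (-6.7755, -4.3304)

Answer: -6.7755 -4.3304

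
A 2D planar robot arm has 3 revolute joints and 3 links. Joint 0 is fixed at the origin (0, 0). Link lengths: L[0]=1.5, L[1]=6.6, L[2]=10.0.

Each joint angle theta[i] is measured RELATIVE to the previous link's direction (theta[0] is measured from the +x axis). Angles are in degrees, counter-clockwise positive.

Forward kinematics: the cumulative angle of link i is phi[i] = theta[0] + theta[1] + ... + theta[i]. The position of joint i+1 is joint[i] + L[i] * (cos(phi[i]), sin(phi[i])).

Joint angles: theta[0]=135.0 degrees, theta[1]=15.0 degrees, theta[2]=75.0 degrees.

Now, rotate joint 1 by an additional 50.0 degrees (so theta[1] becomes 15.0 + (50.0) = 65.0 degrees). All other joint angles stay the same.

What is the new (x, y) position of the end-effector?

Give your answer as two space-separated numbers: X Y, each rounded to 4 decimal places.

Answer: -6.3911 -11.1586

Derivation:
joint[0] = (0.0000, 0.0000)  (base)
link 0: phi[0] = 135 = 135 deg
  cos(135 deg) = -0.7071, sin(135 deg) = 0.7071
  joint[1] = (0.0000, 0.0000) + 1.5 * (-0.7071, 0.7071) = (0.0000 + -1.0607, 0.0000 + 1.0607) = (-1.0607, 1.0607)
link 1: phi[1] = 135 + 65 = 200 deg
  cos(200 deg) = -0.9397, sin(200 deg) = -0.3420
  joint[2] = (-1.0607, 1.0607) + 6.6 * (-0.9397, -0.3420) = (-1.0607 + -6.2020, 1.0607 + -2.2573) = (-7.2626, -1.1967)
link 2: phi[2] = 135 + 65 + 75 = 275 deg
  cos(275 deg) = 0.0872, sin(275 deg) = -0.9962
  joint[3] = (-7.2626, -1.1967) + 10 * (0.0872, -0.9962) = (-7.2626 + 0.8716, -1.1967 + -9.9619) = (-6.3911, -11.1586)
End effector: (-6.3911, -11.1586)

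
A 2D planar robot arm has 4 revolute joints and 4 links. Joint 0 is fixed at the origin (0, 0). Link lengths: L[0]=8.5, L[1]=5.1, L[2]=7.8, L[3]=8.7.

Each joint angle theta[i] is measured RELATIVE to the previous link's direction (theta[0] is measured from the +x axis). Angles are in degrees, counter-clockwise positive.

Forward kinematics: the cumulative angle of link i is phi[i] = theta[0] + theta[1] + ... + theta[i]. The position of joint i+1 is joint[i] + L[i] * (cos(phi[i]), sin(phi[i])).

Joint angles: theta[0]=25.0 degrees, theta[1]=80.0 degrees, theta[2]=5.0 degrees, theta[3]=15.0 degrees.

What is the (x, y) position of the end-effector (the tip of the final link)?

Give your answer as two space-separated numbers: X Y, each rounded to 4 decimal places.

Answer: -1.2742 22.9747

Derivation:
joint[0] = (0.0000, 0.0000)  (base)
link 0: phi[0] = 25 = 25 deg
  cos(25 deg) = 0.9063, sin(25 deg) = 0.4226
  joint[1] = (0.0000, 0.0000) + 8.5 * (0.9063, 0.4226) = (0.0000 + 7.7036, 0.0000 + 3.5923) = (7.7036, 3.5923)
link 1: phi[1] = 25 + 80 = 105 deg
  cos(105 deg) = -0.2588, sin(105 deg) = 0.9659
  joint[2] = (7.7036, 3.5923) + 5.1 * (-0.2588, 0.9659) = (7.7036 + -1.3200, 3.5923 + 4.9262) = (6.3836, 8.5185)
link 2: phi[2] = 25 + 80 + 5 = 110 deg
  cos(110 deg) = -0.3420, sin(110 deg) = 0.9397
  joint[3] = (6.3836, 8.5185) + 7.8 * (-0.3420, 0.9397) = (6.3836 + -2.6678, 8.5185 + 7.3296) = (3.7159, 15.8481)
link 3: phi[3] = 25 + 80 + 5 + 15 = 125 deg
  cos(125 deg) = -0.5736, sin(125 deg) = 0.8192
  joint[4] = (3.7159, 15.8481) + 8.7 * (-0.5736, 0.8192) = (3.7159 + -4.9901, 15.8481 + 7.1266) = (-1.2742, 22.9747)
End effector: (-1.2742, 22.9747)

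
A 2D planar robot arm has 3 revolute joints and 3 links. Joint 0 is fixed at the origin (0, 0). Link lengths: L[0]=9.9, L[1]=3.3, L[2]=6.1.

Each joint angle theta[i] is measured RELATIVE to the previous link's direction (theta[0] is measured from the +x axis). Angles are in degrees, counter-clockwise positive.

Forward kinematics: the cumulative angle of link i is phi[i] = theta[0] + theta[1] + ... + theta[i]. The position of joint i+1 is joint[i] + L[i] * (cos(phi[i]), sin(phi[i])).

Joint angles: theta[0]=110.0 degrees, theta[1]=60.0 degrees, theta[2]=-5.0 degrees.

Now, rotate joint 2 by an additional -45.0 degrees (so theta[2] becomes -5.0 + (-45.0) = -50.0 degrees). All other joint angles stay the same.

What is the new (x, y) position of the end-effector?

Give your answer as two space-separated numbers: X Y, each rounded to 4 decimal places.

joint[0] = (0.0000, 0.0000)  (base)
link 0: phi[0] = 110 = 110 deg
  cos(110 deg) = -0.3420, sin(110 deg) = 0.9397
  joint[1] = (0.0000, 0.0000) + 9.9 * (-0.3420, 0.9397) = (0.0000 + -3.3860, 0.0000 + 9.3030) = (-3.3860, 9.3030)
link 1: phi[1] = 110 + 60 = 170 deg
  cos(170 deg) = -0.9848, sin(170 deg) = 0.1736
  joint[2] = (-3.3860, 9.3030) + 3.3 * (-0.9848, 0.1736) = (-3.3860 + -3.2499, 9.3030 + 0.5730) = (-6.6359, 9.8760)
link 2: phi[2] = 110 + 60 + -50 = 120 deg
  cos(120 deg) = -0.5000, sin(120 deg) = 0.8660
  joint[3] = (-6.6359, 9.8760) + 6.1 * (-0.5000, 0.8660) = (-6.6359 + -3.0500, 9.8760 + 5.2828) = (-9.6859, 15.1588)
End effector: (-9.6859, 15.1588)

Answer: -9.6859 15.1588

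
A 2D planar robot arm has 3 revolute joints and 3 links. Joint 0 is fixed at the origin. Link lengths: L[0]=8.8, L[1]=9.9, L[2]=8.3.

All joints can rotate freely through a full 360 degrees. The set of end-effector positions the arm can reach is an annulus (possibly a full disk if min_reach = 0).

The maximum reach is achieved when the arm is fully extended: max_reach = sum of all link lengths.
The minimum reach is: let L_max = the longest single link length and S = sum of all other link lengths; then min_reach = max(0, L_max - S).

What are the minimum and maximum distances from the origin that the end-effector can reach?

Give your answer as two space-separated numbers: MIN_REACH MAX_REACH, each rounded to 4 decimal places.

Answer: 0.0000 27.0000

Derivation:
Link lengths: [8.8, 9.9, 8.3]
max_reach = 8.8 + 9.9 + 8.3 = 27
L_max = max([8.8, 9.9, 8.3]) = 9.9
S (sum of others) = 27 - 9.9 = 17.1
min_reach = max(0, 9.9 - 17.1) = max(0, -7.2) = 0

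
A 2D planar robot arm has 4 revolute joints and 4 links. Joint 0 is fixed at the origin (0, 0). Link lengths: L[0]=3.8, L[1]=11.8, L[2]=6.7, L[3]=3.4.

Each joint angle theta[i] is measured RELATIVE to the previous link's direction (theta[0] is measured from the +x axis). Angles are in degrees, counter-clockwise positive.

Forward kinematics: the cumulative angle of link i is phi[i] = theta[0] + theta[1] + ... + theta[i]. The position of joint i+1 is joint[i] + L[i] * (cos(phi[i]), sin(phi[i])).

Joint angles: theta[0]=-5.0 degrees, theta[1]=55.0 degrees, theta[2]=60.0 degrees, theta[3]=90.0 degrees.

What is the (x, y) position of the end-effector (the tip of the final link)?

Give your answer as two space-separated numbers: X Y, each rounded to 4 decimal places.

Answer: 5.8839 13.8412

Derivation:
joint[0] = (0.0000, 0.0000)  (base)
link 0: phi[0] = -5 = -5 deg
  cos(-5 deg) = 0.9962, sin(-5 deg) = -0.0872
  joint[1] = (0.0000, 0.0000) + 3.8 * (0.9962, -0.0872) = (0.0000 + 3.7855, 0.0000 + -0.3312) = (3.7855, -0.3312)
link 1: phi[1] = -5 + 55 = 50 deg
  cos(50 deg) = 0.6428, sin(50 deg) = 0.7660
  joint[2] = (3.7855, -0.3312) + 11.8 * (0.6428, 0.7660) = (3.7855 + 7.5849, -0.3312 + 9.0393) = (11.3704, 8.7081)
link 2: phi[2] = -5 + 55 + 60 = 110 deg
  cos(110 deg) = -0.3420, sin(110 deg) = 0.9397
  joint[3] = (11.3704, 8.7081) + 6.7 * (-0.3420, 0.9397) = (11.3704 + -2.2915, 8.7081 + 6.2959) = (9.0789, 15.0041)
link 3: phi[3] = -5 + 55 + 60 + 90 = 200 deg
  cos(200 deg) = -0.9397, sin(200 deg) = -0.3420
  joint[4] = (9.0789, 15.0041) + 3.4 * (-0.9397, -0.3420) = (9.0789 + -3.1950, 15.0041 + -1.1629) = (5.8839, 13.8412)
End effector: (5.8839, 13.8412)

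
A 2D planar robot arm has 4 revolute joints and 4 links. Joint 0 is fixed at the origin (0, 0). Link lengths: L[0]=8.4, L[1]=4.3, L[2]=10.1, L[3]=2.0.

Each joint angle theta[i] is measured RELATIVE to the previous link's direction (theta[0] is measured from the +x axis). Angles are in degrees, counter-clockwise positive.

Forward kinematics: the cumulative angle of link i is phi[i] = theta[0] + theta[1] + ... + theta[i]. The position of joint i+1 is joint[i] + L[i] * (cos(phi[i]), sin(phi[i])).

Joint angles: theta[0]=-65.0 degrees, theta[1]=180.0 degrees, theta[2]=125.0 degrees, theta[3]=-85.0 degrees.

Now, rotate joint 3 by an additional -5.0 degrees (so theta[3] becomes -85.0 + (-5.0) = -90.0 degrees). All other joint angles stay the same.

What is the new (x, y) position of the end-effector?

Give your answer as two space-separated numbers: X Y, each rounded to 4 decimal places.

joint[0] = (0.0000, 0.0000)  (base)
link 0: phi[0] = -65 = -65 deg
  cos(-65 deg) = 0.4226, sin(-65 deg) = -0.9063
  joint[1] = (0.0000, 0.0000) + 8.4 * (0.4226, -0.9063) = (0.0000 + 3.5500, 0.0000 + -7.6130) = (3.5500, -7.6130)
link 1: phi[1] = -65 + 180 = 115 deg
  cos(115 deg) = -0.4226, sin(115 deg) = 0.9063
  joint[2] = (3.5500, -7.6130) + 4.3 * (-0.4226, 0.9063) = (3.5500 + -1.8173, -7.6130 + 3.8971) = (1.7327, -3.7159)
link 2: phi[2] = -65 + 180 + 125 = 240 deg
  cos(240 deg) = -0.5000, sin(240 deg) = -0.8660
  joint[3] = (1.7327, -3.7159) + 10.1 * (-0.5000, -0.8660) = (1.7327 + -5.0500, -3.7159 + -8.7469) = (-3.3173, -12.4627)
link 3: phi[3] = -65 + 180 + 125 + -90 = 150 deg
  cos(150 deg) = -0.8660, sin(150 deg) = 0.5000
  joint[4] = (-3.3173, -12.4627) + 2 * (-0.8660, 0.5000) = (-3.3173 + -1.7321, -12.4627 + 1.0000) = (-5.0493, -11.4627)
End effector: (-5.0493, -11.4627)

Answer: -5.0493 -11.4627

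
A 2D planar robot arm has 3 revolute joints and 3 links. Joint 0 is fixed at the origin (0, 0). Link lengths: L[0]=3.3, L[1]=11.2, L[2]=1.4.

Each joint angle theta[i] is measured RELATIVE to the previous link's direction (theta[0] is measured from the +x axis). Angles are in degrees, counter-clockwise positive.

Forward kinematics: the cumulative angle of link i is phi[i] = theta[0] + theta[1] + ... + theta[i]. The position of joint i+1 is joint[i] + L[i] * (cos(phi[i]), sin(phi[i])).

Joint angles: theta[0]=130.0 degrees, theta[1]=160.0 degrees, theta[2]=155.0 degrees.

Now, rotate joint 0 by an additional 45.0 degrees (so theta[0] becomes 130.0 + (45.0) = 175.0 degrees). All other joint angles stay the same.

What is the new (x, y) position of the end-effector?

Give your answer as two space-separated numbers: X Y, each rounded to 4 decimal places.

Answer: 5.9633 -3.3732

Derivation:
joint[0] = (0.0000, 0.0000)  (base)
link 0: phi[0] = 175 = 175 deg
  cos(175 deg) = -0.9962, sin(175 deg) = 0.0872
  joint[1] = (0.0000, 0.0000) + 3.3 * (-0.9962, 0.0872) = (0.0000 + -3.2874, 0.0000 + 0.2876) = (-3.2874, 0.2876)
link 1: phi[1] = 175 + 160 = 335 deg
  cos(335 deg) = 0.9063, sin(335 deg) = -0.4226
  joint[2] = (-3.2874, 0.2876) + 11.2 * (0.9063, -0.4226) = (-3.2874 + 10.1506, 0.2876 + -4.7333) = (6.8632, -4.4457)
link 2: phi[2] = 175 + 160 + 155 = 490 deg
  cos(490 deg) = -0.6428, sin(490 deg) = 0.7660
  joint[3] = (6.8632, -4.4457) + 1.4 * (-0.6428, 0.7660) = (6.8632 + -0.8999, -4.4457 + 1.0725) = (5.9633, -3.3732)
End effector: (5.9633, -3.3732)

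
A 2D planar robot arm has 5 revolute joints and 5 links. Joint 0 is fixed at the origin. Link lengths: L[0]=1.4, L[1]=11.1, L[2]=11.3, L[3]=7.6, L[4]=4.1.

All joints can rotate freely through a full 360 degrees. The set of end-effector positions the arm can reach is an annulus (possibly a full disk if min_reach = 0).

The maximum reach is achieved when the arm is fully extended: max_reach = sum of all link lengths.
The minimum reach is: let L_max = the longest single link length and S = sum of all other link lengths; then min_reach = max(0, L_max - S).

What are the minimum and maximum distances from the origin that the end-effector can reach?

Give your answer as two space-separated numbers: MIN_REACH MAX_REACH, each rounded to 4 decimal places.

Link lengths: [1.4, 11.1, 11.3, 7.6, 4.1]
max_reach = 1.4 + 11.1 + 11.3 + 7.6 + 4.1 = 35.5
L_max = max([1.4, 11.1, 11.3, 7.6, 4.1]) = 11.3
S (sum of others) = 35.5 - 11.3 = 24.2
min_reach = max(0, 11.3 - 24.2) = max(0, -12.9) = 0

Answer: 0.0000 35.5000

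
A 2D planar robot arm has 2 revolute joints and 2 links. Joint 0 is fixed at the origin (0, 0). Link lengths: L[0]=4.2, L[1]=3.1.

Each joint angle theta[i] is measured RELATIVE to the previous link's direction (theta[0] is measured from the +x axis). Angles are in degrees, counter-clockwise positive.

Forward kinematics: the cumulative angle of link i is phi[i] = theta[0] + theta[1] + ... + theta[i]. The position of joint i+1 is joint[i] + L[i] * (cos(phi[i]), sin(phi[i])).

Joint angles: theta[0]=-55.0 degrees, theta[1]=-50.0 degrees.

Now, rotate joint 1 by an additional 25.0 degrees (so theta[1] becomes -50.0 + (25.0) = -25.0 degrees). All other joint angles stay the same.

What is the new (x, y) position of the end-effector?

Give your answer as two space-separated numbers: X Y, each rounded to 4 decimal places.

joint[0] = (0.0000, 0.0000)  (base)
link 0: phi[0] = -55 = -55 deg
  cos(-55 deg) = 0.5736, sin(-55 deg) = -0.8192
  joint[1] = (0.0000, 0.0000) + 4.2 * (0.5736, -0.8192) = (0.0000 + 2.4090, 0.0000 + -3.4404) = (2.4090, -3.4404)
link 1: phi[1] = -55 + -25 = -80 deg
  cos(-80 deg) = 0.1736, sin(-80 deg) = -0.9848
  joint[2] = (2.4090, -3.4404) + 3.1 * (0.1736, -0.9848) = (2.4090 + 0.5383, -3.4404 + -3.0529) = (2.9473, -6.4933)
End effector: (2.9473, -6.4933)

Answer: 2.9473 -6.4933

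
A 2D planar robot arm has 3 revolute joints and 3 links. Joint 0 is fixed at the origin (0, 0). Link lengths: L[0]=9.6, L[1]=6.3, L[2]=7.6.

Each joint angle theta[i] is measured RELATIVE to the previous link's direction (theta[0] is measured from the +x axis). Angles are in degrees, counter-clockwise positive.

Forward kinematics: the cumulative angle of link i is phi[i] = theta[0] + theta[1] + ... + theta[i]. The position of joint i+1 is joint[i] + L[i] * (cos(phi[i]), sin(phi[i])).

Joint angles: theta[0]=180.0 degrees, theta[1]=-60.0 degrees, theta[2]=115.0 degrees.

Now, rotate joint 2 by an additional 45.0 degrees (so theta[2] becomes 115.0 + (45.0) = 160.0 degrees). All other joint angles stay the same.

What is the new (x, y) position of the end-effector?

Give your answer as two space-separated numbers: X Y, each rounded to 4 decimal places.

joint[0] = (0.0000, 0.0000)  (base)
link 0: phi[0] = 180 = 180 deg
  cos(180 deg) = -1.0000, sin(180 deg) = 0.0000
  joint[1] = (0.0000, 0.0000) + 9.6 * (-1.0000, 0.0000) = (0.0000 + -9.6000, 0.0000 + 0.0000) = (-9.6000, 0.0000)
link 1: phi[1] = 180 + -60 = 120 deg
  cos(120 deg) = -0.5000, sin(120 deg) = 0.8660
  joint[2] = (-9.6000, 0.0000) + 6.3 * (-0.5000, 0.8660) = (-9.6000 + -3.1500, 0.0000 + 5.4560) = (-12.7500, 5.4560)
link 2: phi[2] = 180 + -60 + 160 = 280 deg
  cos(280 deg) = 0.1736, sin(280 deg) = -0.9848
  joint[3] = (-12.7500, 5.4560) + 7.6 * (0.1736, -0.9848) = (-12.7500 + 1.3197, 5.4560 + -7.4845) = (-11.4303, -2.0286)
End effector: (-11.4303, -2.0286)

Answer: -11.4303 -2.0286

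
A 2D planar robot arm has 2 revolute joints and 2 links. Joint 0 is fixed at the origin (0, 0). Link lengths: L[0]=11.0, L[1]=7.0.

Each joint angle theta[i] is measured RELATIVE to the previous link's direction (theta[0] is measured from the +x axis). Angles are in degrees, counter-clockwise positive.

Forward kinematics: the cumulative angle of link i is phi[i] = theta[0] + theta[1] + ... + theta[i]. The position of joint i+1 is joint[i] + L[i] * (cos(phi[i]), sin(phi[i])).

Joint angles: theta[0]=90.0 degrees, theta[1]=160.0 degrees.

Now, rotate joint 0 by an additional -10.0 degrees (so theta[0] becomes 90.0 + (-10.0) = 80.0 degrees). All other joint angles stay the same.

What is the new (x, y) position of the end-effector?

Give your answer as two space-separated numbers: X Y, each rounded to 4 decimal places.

Answer: -1.5899 4.7707

Derivation:
joint[0] = (0.0000, 0.0000)  (base)
link 0: phi[0] = 80 = 80 deg
  cos(80 deg) = 0.1736, sin(80 deg) = 0.9848
  joint[1] = (0.0000, 0.0000) + 11 * (0.1736, 0.9848) = (0.0000 + 1.9101, 0.0000 + 10.8329) = (1.9101, 10.8329)
link 1: phi[1] = 80 + 160 = 240 deg
  cos(240 deg) = -0.5000, sin(240 deg) = -0.8660
  joint[2] = (1.9101, 10.8329) + 7 * (-0.5000, -0.8660) = (1.9101 + -3.5000, 10.8329 + -6.0622) = (-1.5899, 4.7707)
End effector: (-1.5899, 4.7707)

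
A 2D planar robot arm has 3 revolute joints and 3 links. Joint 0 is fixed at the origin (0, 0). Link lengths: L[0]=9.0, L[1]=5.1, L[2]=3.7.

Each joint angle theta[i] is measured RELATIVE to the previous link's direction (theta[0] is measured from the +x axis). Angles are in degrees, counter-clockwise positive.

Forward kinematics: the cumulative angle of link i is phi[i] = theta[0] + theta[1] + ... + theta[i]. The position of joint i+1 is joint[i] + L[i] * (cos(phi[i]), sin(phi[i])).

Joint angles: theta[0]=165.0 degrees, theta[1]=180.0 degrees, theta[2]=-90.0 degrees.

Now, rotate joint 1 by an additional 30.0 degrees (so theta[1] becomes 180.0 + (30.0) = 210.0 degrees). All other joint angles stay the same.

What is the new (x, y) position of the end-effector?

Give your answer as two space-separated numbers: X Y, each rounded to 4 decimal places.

Answer: -2.8095 0.0754

Derivation:
joint[0] = (0.0000, 0.0000)  (base)
link 0: phi[0] = 165 = 165 deg
  cos(165 deg) = -0.9659, sin(165 deg) = 0.2588
  joint[1] = (0.0000, 0.0000) + 9 * (-0.9659, 0.2588) = (0.0000 + -8.6933, 0.0000 + 2.3294) = (-8.6933, 2.3294)
link 1: phi[1] = 165 + 210 = 375 deg
  cos(375 deg) = 0.9659, sin(375 deg) = 0.2588
  joint[2] = (-8.6933, 2.3294) + 5.1 * (0.9659, 0.2588) = (-8.6933 + 4.9262, 2.3294 + 1.3200) = (-3.7671, 3.6493)
link 2: phi[2] = 165 + 210 + -90 = 285 deg
  cos(285 deg) = 0.2588, sin(285 deg) = -0.9659
  joint[3] = (-3.7671, 3.6493) + 3.7 * (0.2588, -0.9659) = (-3.7671 + 0.9576, 3.6493 + -3.5739) = (-2.8095, 0.0754)
End effector: (-2.8095, 0.0754)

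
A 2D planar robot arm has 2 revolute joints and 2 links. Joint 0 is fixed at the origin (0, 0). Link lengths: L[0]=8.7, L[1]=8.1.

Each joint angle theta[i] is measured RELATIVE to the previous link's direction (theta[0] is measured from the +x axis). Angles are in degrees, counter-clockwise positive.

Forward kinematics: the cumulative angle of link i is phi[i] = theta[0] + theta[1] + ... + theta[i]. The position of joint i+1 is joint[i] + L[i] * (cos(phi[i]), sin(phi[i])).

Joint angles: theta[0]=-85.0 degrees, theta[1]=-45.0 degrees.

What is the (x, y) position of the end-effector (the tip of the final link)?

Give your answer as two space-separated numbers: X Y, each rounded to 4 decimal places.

joint[0] = (0.0000, 0.0000)  (base)
link 0: phi[0] = -85 = -85 deg
  cos(-85 deg) = 0.0872, sin(-85 deg) = -0.9962
  joint[1] = (0.0000, 0.0000) + 8.7 * (0.0872, -0.9962) = (0.0000 + 0.7583, 0.0000 + -8.6669) = (0.7583, -8.6669)
link 1: phi[1] = -85 + -45 = -130 deg
  cos(-130 deg) = -0.6428, sin(-130 deg) = -0.7660
  joint[2] = (0.7583, -8.6669) + 8.1 * (-0.6428, -0.7660) = (0.7583 + -5.2066, -8.6669 + -6.2050) = (-4.4483, -14.8719)
End effector: (-4.4483, -14.8719)

Answer: -4.4483 -14.8719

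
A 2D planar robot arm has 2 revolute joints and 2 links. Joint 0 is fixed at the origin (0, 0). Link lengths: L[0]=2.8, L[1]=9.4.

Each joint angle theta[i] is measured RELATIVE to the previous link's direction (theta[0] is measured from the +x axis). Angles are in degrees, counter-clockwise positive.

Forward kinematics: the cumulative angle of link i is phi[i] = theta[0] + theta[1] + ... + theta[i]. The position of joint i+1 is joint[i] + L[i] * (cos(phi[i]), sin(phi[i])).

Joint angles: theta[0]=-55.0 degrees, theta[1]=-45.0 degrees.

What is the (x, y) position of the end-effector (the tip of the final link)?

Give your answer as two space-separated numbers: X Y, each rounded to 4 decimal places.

joint[0] = (0.0000, 0.0000)  (base)
link 0: phi[0] = -55 = -55 deg
  cos(-55 deg) = 0.5736, sin(-55 deg) = -0.8192
  joint[1] = (0.0000, 0.0000) + 2.8 * (0.5736, -0.8192) = (0.0000 + 1.6060, 0.0000 + -2.2936) = (1.6060, -2.2936)
link 1: phi[1] = -55 + -45 = -100 deg
  cos(-100 deg) = -0.1736, sin(-100 deg) = -0.9848
  joint[2] = (1.6060, -2.2936) + 9.4 * (-0.1736, -0.9848) = (1.6060 + -1.6323, -2.2936 + -9.2572) = (-0.0263, -11.5508)
End effector: (-0.0263, -11.5508)

Answer: -0.0263 -11.5508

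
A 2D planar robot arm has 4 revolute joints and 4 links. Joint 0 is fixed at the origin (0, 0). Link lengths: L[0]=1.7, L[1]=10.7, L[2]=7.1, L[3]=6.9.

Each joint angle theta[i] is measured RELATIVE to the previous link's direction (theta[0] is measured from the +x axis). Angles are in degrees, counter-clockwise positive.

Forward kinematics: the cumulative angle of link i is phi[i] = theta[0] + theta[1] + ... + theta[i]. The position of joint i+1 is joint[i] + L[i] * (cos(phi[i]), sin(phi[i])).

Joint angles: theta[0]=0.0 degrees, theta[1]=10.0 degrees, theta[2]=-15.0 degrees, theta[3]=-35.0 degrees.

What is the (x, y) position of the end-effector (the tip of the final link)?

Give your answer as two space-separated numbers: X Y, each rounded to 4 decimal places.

joint[0] = (0.0000, 0.0000)  (base)
link 0: phi[0] = 0 = 0 deg
  cos(0 deg) = 1.0000, sin(0 deg) = 0.0000
  joint[1] = (0.0000, 0.0000) + 1.7 * (1.0000, 0.0000) = (0.0000 + 1.7000, 0.0000 + 0.0000) = (1.7000, 0.0000)
link 1: phi[1] = 0 + 10 = 10 deg
  cos(10 deg) = 0.9848, sin(10 deg) = 0.1736
  joint[2] = (1.7000, 0.0000) + 10.7 * (0.9848, 0.1736) = (1.7000 + 10.5374, 0.0000 + 1.8580) = (12.2374, 1.8580)
link 2: phi[2] = 0 + 10 + -15 = -5 deg
  cos(-5 deg) = 0.9962, sin(-5 deg) = -0.0872
  joint[3] = (12.2374, 1.8580) + 7.1 * (0.9962, -0.0872) = (12.2374 + 7.0730, 1.8580 + -0.6188) = (19.3104, 1.2392)
link 3: phi[3] = 0 + 10 + -15 + -35 = -40 deg
  cos(-40 deg) = 0.7660, sin(-40 deg) = -0.6428
  joint[4] = (19.3104, 1.2392) + 6.9 * (0.7660, -0.6428) = (19.3104 + 5.2857, 1.2392 + -4.4352) = (24.5961, -3.1960)
End effector: (24.5961, -3.1960)

Answer: 24.5961 -3.1960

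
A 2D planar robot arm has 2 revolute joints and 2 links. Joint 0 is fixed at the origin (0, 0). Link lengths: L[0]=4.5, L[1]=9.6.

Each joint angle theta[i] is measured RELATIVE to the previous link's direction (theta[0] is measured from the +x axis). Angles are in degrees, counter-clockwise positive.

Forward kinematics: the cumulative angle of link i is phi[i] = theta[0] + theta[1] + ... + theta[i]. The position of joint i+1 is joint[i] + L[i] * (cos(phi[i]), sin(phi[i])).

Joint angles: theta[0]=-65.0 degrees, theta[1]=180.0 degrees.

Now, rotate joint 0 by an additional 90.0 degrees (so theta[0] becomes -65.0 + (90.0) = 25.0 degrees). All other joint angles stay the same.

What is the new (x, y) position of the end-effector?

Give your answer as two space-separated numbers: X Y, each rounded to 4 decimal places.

joint[0] = (0.0000, 0.0000)  (base)
link 0: phi[0] = 25 = 25 deg
  cos(25 deg) = 0.9063, sin(25 deg) = 0.4226
  joint[1] = (0.0000, 0.0000) + 4.5 * (0.9063, 0.4226) = (0.0000 + 4.0784, 0.0000 + 1.9018) = (4.0784, 1.9018)
link 1: phi[1] = 25 + 180 = 205 deg
  cos(205 deg) = -0.9063, sin(205 deg) = -0.4226
  joint[2] = (4.0784, 1.9018) + 9.6 * (-0.9063, -0.4226) = (4.0784 + -8.7006, 1.9018 + -4.0571) = (-4.6222, -2.1554)
End effector: (-4.6222, -2.1554)

Answer: -4.6222 -2.1554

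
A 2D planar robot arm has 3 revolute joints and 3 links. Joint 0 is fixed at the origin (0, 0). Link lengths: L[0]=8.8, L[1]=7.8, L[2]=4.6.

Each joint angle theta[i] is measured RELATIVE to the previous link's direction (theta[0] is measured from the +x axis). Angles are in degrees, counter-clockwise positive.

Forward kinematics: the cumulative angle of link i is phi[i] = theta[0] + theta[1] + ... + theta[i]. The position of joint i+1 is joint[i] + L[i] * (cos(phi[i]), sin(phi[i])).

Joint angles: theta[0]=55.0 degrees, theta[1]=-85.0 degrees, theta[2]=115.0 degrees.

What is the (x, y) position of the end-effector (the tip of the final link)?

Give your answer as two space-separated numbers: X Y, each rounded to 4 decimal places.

joint[0] = (0.0000, 0.0000)  (base)
link 0: phi[0] = 55 = 55 deg
  cos(55 deg) = 0.5736, sin(55 deg) = 0.8192
  joint[1] = (0.0000, 0.0000) + 8.8 * (0.5736, 0.8192) = (0.0000 + 5.0475, 0.0000 + 7.2085) = (5.0475, 7.2085)
link 1: phi[1] = 55 + -85 = -30 deg
  cos(-30 deg) = 0.8660, sin(-30 deg) = -0.5000
  joint[2] = (5.0475, 7.2085) + 7.8 * (0.8660, -0.5000) = (5.0475 + 6.7550, 7.2085 + -3.9000) = (11.8025, 3.3085)
link 2: phi[2] = 55 + -85 + 115 = 85 deg
  cos(85 deg) = 0.0872, sin(85 deg) = 0.9962
  joint[3] = (11.8025, 3.3085) + 4.6 * (0.0872, 0.9962) = (11.8025 + 0.4009, 3.3085 + 4.5825) = (12.2034, 7.8910)
End effector: (12.2034, 7.8910)

Answer: 12.2034 7.8910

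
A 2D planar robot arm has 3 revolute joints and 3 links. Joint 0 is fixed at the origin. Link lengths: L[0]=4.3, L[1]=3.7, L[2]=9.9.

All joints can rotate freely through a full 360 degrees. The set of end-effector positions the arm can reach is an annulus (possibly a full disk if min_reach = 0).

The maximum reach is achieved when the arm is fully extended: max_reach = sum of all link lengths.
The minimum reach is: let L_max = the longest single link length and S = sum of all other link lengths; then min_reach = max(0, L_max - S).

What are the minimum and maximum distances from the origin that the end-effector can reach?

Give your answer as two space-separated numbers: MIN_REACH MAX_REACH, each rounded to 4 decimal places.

Link lengths: [4.3, 3.7, 9.9]
max_reach = 4.3 + 3.7 + 9.9 = 17.9
L_max = max([4.3, 3.7, 9.9]) = 9.9
S (sum of others) = 17.9 - 9.9 = 8
min_reach = max(0, 9.9 - 8) = max(0, 1.9) = 1.9

Answer: 1.9000 17.9000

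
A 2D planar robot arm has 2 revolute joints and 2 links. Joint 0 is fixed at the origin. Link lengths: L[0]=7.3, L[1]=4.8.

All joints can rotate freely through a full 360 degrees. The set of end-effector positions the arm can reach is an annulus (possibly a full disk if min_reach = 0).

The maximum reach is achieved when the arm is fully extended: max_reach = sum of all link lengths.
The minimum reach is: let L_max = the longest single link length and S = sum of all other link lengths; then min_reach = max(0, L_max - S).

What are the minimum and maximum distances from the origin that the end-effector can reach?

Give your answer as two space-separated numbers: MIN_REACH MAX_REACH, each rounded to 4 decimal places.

Answer: 2.5000 12.1000

Derivation:
Link lengths: [7.3, 4.8]
max_reach = 7.3 + 4.8 = 12.1
L_max = max([7.3, 4.8]) = 7.3
S (sum of others) = 12.1 - 7.3 = 4.8
min_reach = max(0, 7.3 - 4.8) = max(0, 2.5) = 2.5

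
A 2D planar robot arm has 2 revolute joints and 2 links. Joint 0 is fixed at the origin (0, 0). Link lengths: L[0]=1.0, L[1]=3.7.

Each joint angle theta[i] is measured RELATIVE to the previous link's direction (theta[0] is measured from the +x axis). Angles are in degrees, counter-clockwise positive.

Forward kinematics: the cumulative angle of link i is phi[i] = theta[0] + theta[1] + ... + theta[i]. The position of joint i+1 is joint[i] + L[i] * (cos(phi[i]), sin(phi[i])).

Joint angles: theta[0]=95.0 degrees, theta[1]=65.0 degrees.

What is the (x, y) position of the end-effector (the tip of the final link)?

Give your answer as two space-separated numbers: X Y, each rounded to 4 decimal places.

Answer: -3.5640 2.2617

Derivation:
joint[0] = (0.0000, 0.0000)  (base)
link 0: phi[0] = 95 = 95 deg
  cos(95 deg) = -0.0872, sin(95 deg) = 0.9962
  joint[1] = (0.0000, 0.0000) + 1 * (-0.0872, 0.9962) = (0.0000 + -0.0872, 0.0000 + 0.9962) = (-0.0872, 0.9962)
link 1: phi[1] = 95 + 65 = 160 deg
  cos(160 deg) = -0.9397, sin(160 deg) = 0.3420
  joint[2] = (-0.0872, 0.9962) + 3.7 * (-0.9397, 0.3420) = (-0.0872 + -3.4769, 0.9962 + 1.2655) = (-3.5640, 2.2617)
End effector: (-3.5640, 2.2617)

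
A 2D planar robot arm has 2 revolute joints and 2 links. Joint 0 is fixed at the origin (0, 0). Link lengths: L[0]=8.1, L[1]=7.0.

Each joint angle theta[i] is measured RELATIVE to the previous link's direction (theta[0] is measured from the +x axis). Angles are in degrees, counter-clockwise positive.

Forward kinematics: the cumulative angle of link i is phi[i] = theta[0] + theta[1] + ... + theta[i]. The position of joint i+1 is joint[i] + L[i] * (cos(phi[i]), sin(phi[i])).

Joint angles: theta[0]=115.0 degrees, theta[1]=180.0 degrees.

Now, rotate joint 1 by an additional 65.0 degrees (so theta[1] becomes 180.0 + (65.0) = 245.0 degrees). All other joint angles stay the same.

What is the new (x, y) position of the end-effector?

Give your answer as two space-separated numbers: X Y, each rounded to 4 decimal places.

joint[0] = (0.0000, 0.0000)  (base)
link 0: phi[0] = 115 = 115 deg
  cos(115 deg) = -0.4226, sin(115 deg) = 0.9063
  joint[1] = (0.0000, 0.0000) + 8.1 * (-0.4226, 0.9063) = (0.0000 + -3.4232, 0.0000 + 7.3411) = (-3.4232, 7.3411)
link 1: phi[1] = 115 + 245 = 360 deg
  cos(360 deg) = 1.0000, sin(360 deg) = -0.0000
  joint[2] = (-3.4232, 7.3411) + 7 * (1.0000, -0.0000) = (-3.4232 + 7.0000, 7.3411 + -0.0000) = (3.5768, 7.3411)
End effector: (3.5768, 7.3411)

Answer: 3.5768 7.3411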